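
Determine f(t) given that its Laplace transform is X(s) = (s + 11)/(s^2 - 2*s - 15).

Factor the denominator: s^2 - 2*s - 15 = (s - 5)*(s + 3).
Partial fraction decomposition gives [2/(s - 5)] + [-1/(s + 3)].
Invert each term: 2/(s - 5) ↔ 2e^(5t); -1/(s + 3) ↔ -e^(-3t).

f(t) = 2*exp(5*t) - exp(-3*t)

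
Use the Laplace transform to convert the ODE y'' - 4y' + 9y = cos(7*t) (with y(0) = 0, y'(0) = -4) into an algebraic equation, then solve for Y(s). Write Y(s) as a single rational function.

Apply the Laplace transform to the equation.
Using L{y''} = s^2 Y - s·y(0) - y'(0) and L{y'} = sY - y(0), with y(0) = 0, y'(0) = -4, the left side becomes (s^2 - 4*s + 9)Y - (-4).
The right side is L{cos(7*t)} = s/(s^2 + 49).
So (s^2 - 4*s + 9)Y = s/(s^2 + 49) + (-4).
Isolate Y and clear denominators.

Y(s) = (-4*s^2 + s - 196)/(s^4 - 4*s^3 + 58*s^2 - 196*s + 441)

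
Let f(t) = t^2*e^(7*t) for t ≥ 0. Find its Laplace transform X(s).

X(s) = 2/(s - 7)^3

L{e^(7t)} = 1/(s - 7).
Then apply L{t^2·g(t)} = (-1)^2 d^2/ds^2[G(s)] with G(s) = 1/(s - 7):
differentiating 2 times and applying the sign gives 2/(s - 7)^3.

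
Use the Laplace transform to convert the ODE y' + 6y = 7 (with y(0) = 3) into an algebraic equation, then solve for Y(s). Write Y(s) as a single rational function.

Y(s) = (3*s + 7)/(s^2 + 6*s)

Transform both sides with L{·}.
With L{y'} = sY - y(0) = sY - 3: the LHS transforms to (s + 6)Y - (3).
The right side is L{7} = 7/s.
So (s + 6)Y = 7/s + (3).
Solve for Y(s) and write it as one ratio of polynomials.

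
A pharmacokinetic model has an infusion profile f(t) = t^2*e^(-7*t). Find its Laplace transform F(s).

L{e^(-7t)} = 1/(s + 7).
Then apply L{t^2·g(t)} = (-1)^2 d^2/ds^2[G(s)] with G(s) = 1/(s + 7):
differentiating 2 times and applying the sign gives 2/(s + 7)^3.

F(s) = 2/(s + 7)^3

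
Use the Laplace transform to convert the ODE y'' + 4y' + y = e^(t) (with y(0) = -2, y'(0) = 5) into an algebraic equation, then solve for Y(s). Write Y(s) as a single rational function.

Y(s) = (-2*s^2 - s + 4)/(s^3 + 3*s^2 - 3*s - 1)

Apply the Laplace transform to the equation.
The derivative rules (L{y''} = s^2 Y - s·y(0) - y'(0) and L{y'} = sY - y(0), with y(0) = -2, y'(0) = 5) turn the left side into (s^2 + 4*s + 1)Y - (-2*s - 3).
The right side is L{e^(t)} = 1/(s - 1).
So (s^2 + 4*s + 1)Y = 1/(s - 1) + (-2*s - 3).
Divide through and combine into a single rational function.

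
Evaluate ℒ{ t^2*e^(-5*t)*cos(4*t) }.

2*(s + 5)*(s^2 + 10*s - 23)/(s^2 + 10*s + 41)^3

L{cos(4t)} = s/(s^2 + 16).
Multiplying by e^(-5t) shifts s → s + 5, so L{e^(-5*t)*cos(4*t)} = (s + 5)/((s + 5)^2 + 16).
Then apply L{t^2·g(t)} = (-1)^2 d^2/ds^2[H(s)] with H(s) = (s + 5)/((s + 5)^2 + 16):
differentiating 2 times and applying the sign gives 2*(s + 5)*(s^2 + 10*s - 23)/(s^2 + 10*s + 41)^3.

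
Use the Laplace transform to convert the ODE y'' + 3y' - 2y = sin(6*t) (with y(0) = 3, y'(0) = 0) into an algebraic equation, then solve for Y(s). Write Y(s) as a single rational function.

Y(s) = (3*s^3 + 9*s^2 + 108*s + 330)/(s^4 + 3*s^3 + 34*s^2 + 108*s - 72)

Laplace-transform each side.
With L{y''} = s^2 Y - s·y(0) - y'(0) and L{y'} = sY - y(0), with y(0) = 3, y'(0) = 0: the LHS transforms to (s^2 + 3*s - 2)Y - (3*s + 9).
The right side is L{sin(6*t)} = 6/(s^2 + 36).
So (s^2 + 3*s - 2)Y = 6/(s^2 + 36) + (3*s + 9).
Solve for Y(s) and write it as one ratio of polynomials.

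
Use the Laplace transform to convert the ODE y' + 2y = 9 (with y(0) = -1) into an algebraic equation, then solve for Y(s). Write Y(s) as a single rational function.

Y(s) = (-s + 9)/(s^2 + 2*s)

Laplace-transform each side.
The derivative rules (L{y'} = sY - y(0) = sY - (-1)) turn the left side into (s + 2)Y - (-1).
The right side is L{9} = 9/s.
So (s + 2)Y = 9/s + (-1).
Divide through and combine into a single rational function.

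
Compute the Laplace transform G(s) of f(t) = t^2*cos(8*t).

L{cos(8t)} = s/(s^2 + 64).
Then apply L{t^2·g(t)} = (-1)^2 d^2/ds^2[H(s)] with H(s) = s/(s^2 + 64):
differentiating 2 times and applying the sign gives 2*s*(s^2 - 192)/(s^2 + 64)^3.

G(s) = 2*s*(s^2 - 192)/(s^2 + 64)^3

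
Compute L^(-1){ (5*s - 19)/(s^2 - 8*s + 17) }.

exp(4*t)*sin(t) + 5*exp(4*t)*cos(t)

Complete the square in the denominator: s^2 - 8*s + 17 = (s - 4)^2 + 1^2.
Split the numerator to match: 5*s - 19 = 5·(s - 4) + 1·1.
Invert each term: 5·(s - 4)/((s - 4)^2 + 1) ↔ 5e^(4t)cos(t); 1·1/((s - 4)^2 + 1) ↔ e^(4t)sin(t).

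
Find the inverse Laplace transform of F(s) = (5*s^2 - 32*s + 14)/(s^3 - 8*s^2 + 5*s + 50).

-3*t*exp(5*t) + 3*exp(5*t) + 2*exp(-2*t)

Factor the denominator: s^3 - 8*s^2 + 5*s + 50 = (s - 5)^2*(s + 2).
Partial fraction decomposition gives [3/(s - 5)] + [-3/(s - 5)^2] + [2/(s + 2)].
Invert each term: 3/(s - 5) ↔ 3e^(5t); -3/(s - 5)^2 ↔ -3t·e^(5t); 2/(s + 2) ↔ 2e^(-2t).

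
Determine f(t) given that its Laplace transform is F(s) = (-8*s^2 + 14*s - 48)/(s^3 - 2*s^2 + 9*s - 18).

f(t) = -4*exp(2*t) + 2*sin(3*t) - 4*cos(3*t)

Factor the denominator: s^3 - 2*s^2 + 9*s - 18 = (s - 2)*(s^2 + 9).
Partial fraction decomposition gives [-4/(s - 2)] + [-4*s/(s^2 + 9)] + [6/(s^2 + 9)].
Invert each term: -4/(s - 2) ↔ -4e^(2t); -4·s/(s^2 + 9) ↔ -4cos(3t); 2·3/(s^2 + 9) ↔ 2sin(3t).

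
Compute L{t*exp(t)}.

L{t} = 1!/s^2 = 1/s^2.
By the first shifting theorem, multiplying by e^(t) replaces s with s - 1.

(s - 1)^(-2)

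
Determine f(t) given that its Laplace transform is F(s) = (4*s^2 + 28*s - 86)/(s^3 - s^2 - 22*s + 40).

f(t) = 5*exp(4*t) + exp(2*t) - 2*exp(-5*t)

Factor the denominator: s^3 - s^2 - 22*s + 40 = (s - 4)*(s - 2)*(s + 5).
Partial fraction decomposition gives [5/(s - 4)] + [-2/(s + 5)] + [1/(s - 2)].
Invert each term: 5/(s - 4) ↔ 5e^(4t); -2/(s + 5) ↔ -2e^(-5t); 1/(s - 2) ↔ e^(2t).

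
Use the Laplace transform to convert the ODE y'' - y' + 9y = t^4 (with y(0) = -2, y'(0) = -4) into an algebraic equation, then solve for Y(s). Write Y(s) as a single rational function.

Y(s) = (-2*s^6 - 2*s^5 + 24)/(s^7 - s^6 + 9*s^5)

Transform both sides with L{·}.
The derivative rules (L{y''} = s^2 Y - s·y(0) - y'(0) and L{y'} = sY - y(0), with y(0) = -2, y'(0) = -4) turn the left side into (s^2 - s + 9)Y - (-2*s - 2).
The right side is L{t^4} = 24/s^5.
So (s^2 - s + 9)Y = 24/s^5 + (-2*s - 2).
Divide through and combine into a single rational function.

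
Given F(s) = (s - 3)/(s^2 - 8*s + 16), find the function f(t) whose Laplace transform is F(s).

f(t) = t*exp(4*t) + exp(4*t)

Factor the denominator: s^2 - 8*s + 16 = (s - 4)^2.
Partial fraction decomposition gives [1/(s - 4)] + [(s - 4)^(-2)].
Invert each term: 1/(s - 4) ↔ e^(4t); 1/(s - 4)^2 ↔ t·e^(4t).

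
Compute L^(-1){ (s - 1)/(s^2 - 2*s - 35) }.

Rewrite the denominator: s^2 - 2*s - 35 = (s - 1)^2 - 36.
The form in (s - 1) signals a first-shifting-theorem factor e^(t).
Since L{cosh(6t)} = s/(s^2 - 36), the inverse is exp(t)*cosh(6*t).

exp(t)*cosh(6*t)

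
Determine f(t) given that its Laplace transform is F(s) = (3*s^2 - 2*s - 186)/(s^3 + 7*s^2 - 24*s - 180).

f(t) = 6*t*exp(-6*t) - exp(5*t) + 4*exp(-6*t)

Factor the denominator: s^3 + 7*s^2 - 24*s - 180 = (s - 5)*(s + 6)^2.
Partial fraction decomposition gives [4/(s + 6)] + [6/(s + 6)^2] + [-1/(s - 5)].
Invert each term: 4/(s + 6) ↔ 4e^(-6t); 6/(s + 6)^2 ↔ 6t·e^(-6t); -1/(s - 5) ↔ -e^(5t).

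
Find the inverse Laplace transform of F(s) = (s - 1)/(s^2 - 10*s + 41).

Complete the square in the denominator: s^2 - 10*s + 41 = (s - 5)^2 + 4^2.
Split the numerator to match: s - 1 = 1·(s - 5) + 1·4.
Invert each term: 1·(s - 5)/((s - 5)^2 + 16) ↔ e^(5t)cos(4t); 1·4/((s - 5)^2 + 16) ↔ e^(5t)sin(4t).

exp(5*t)*sin(4*t) + exp(5*t)*cos(4*t)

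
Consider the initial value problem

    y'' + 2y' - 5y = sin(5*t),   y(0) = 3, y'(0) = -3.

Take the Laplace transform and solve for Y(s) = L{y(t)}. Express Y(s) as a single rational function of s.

Transform both sides with L{·}.
The derivative rules (L{y''} = s^2 Y - s·y(0) - y'(0) and L{y'} = sY - y(0), with y(0) = 3, y'(0) = -3) turn the left side into (s^2 + 2*s - 5)Y - (3*s + 3).
The right side is L{sin(5*t)} = 5/(s^2 + 25).
So (s^2 + 2*s - 5)Y = 5/(s^2 + 25) + (3*s + 3).
Divide through and combine into a single rational function.

Y(s) = (3*s^3 + 3*s^2 + 75*s + 80)/(s^4 + 2*s^3 + 20*s^2 + 50*s - 125)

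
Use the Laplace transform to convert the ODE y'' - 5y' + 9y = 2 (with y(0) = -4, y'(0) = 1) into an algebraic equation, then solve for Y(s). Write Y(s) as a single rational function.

Laplace-transform each side.
With L{y''} = s^2 Y - s·y(0) - y'(0) and L{y'} = sY - y(0), with y(0) = -4, y'(0) = 1: the LHS transforms to (s^2 - 5*s + 9)Y - (-4*s + 21).
The right side is L{2} = 2/s.
So (s^2 - 5*s + 9)Y = 2/s + (-4*s + 21).
Solve for Y(s) and write it as one ratio of polynomials.

Y(s) = (-4*s^2 + 21*s + 2)/(s^3 - 5*s^2 + 9*s)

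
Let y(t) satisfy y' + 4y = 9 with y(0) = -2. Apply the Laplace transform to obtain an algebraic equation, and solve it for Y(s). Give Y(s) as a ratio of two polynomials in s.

Y(s) = (-2*s + 9)/(s^2 + 4*s)

Apply the Laplace transform to the equation.
With L{y'} = sY - y(0) = sY - (-2): the LHS transforms to (s + 4)Y - (-2).
The right side is L{9} = 9/s.
So (s + 4)Y = 9/s + (-2).
Solve for Y(s) and write it as one ratio of polynomials.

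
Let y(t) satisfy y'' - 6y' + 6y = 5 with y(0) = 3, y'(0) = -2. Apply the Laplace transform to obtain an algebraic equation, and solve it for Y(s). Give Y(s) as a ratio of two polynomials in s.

Transform both sides with L{·}.
Using L{y''} = s^2 Y - s·y(0) - y'(0) and L{y'} = sY - y(0), with y(0) = 3, y'(0) = -2, the left side becomes (s^2 - 6*s + 6)Y - (3*s - 20).
The right side is L{5} = 5/s.
So (s^2 - 6*s + 6)Y = 5/s + (3*s - 20).
Isolate Y and clear denominators.

Y(s) = (3*s^2 - 20*s + 5)/(s^3 - 6*s^2 + 6*s)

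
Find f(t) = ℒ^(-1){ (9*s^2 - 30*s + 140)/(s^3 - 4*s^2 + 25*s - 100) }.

Factor the denominator: s^3 - 4*s^2 + 25*s - 100 = (s - 4)*(s^2 + 25).
Partial fraction decomposition gives [4/(s - 4)] + [5*s/(s^2 + 25)] + [-10/(s^2 + 25)].
Invert each term: 4/(s - 4) ↔ 4e^(4t); 5·s/(s^2 + 25) ↔ 5cos(5t); -2·5/(s^2 + 25) ↔ -2sin(5t).

f(t) = 4*exp(4*t) - 2*sin(5*t) + 5*cos(5*t)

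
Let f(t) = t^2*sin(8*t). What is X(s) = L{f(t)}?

X(s) = 16*(3*s^2 - 64)/(s^2 + 64)^3

L{sin(8t)} = 8/(s^2 + 64).
Then apply L{t^2·g(t)} = (-1)^2 d^2/ds^2[G(s)] with G(s) = 8/(s^2 + 64):
differentiating 2 times and applying the sign gives 16*(3*s^2 - 64)/(s^2 + 64)^3.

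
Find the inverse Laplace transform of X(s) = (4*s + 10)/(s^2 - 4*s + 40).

3*exp(2*t)*sin(6*t) + 4*exp(2*t)*cos(6*t)

Complete the square in the denominator: s^2 - 4*s + 40 = (s - 2)^2 + 6^2.
Split the numerator to match: 4*s + 10 = 4·(s - 2) + 3·6.
Invert each term: 4·(s - 2)/((s - 2)^2 + 36) ↔ 4e^(2t)cos(6t); 3·6/((s - 2)^2 + 36) ↔ 3e^(2t)sin(6t).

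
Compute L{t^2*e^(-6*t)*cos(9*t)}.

L{cos(9t)} = s/(s^2 + 81).
Multiplying by e^(-6t) shifts s → s + 6, so L{e^(-6*t)*cos(9*t)} = (s + 6)/((s + 6)^2 + 81).
Then apply L{t^2·g(t)} = (-1)^2 d^2/ds^2[H(s)] with H(s) = (s + 6)/((s + 6)^2 + 81):
differentiating 2 times and applying the sign gives 2*(s + 6)*(s^2 + 12*s - 207)/(s^2 + 12*s + 117)^3.

2*(s + 6)*(s^2 + 12*s - 207)/(s^2 + 12*s + 117)^3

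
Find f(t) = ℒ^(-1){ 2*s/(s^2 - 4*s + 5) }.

f(t) = 4*exp(2*t)*sin(t) + 2*exp(2*t)*cos(t)

Complete the square in the denominator: s^2 - 4*s + 5 = (s - 2)^2 + 1^2.
Split the numerator to match: 2*s = 2·(s - 2) + 4·1.
Invert each term: 2·(s - 2)/((s - 2)^2 + 1) ↔ 2e^(2t)cos(t); 4·1/((s - 2)^2 + 1) ↔ 4e^(2t)sin(t).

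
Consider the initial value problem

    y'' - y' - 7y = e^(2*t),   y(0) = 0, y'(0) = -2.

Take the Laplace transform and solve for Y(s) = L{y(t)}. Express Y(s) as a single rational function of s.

Apply the Laplace transform to the equation.
With L{y''} = s^2 Y - s·y(0) - y'(0) and L{y'} = sY - y(0), with y(0) = 0, y'(0) = -2: the LHS transforms to (s^2 - s - 7)Y - (-2).
The right side is L{e^(2*t)} = 1/(s - 2).
So (s^2 - s - 7)Y = 1/(s - 2) + (-2).
Divide through and combine into a single rational function.

Y(s) = (-2*s + 5)/(s^3 - 3*s^2 - 5*s + 14)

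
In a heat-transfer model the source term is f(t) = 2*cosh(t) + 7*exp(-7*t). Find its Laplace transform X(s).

X(s) = 2*s/(s^2 - 1) + 7/(s + 7)

The transform is linear, so treat each term independently.
(2)·[L{cosh(t)} = s/(s^2 - 1)]; (7)·[L{e^(-7t)} = 1/(s + 7)].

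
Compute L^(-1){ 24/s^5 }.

t^4

Since L{t^4} = 4!/s^5 = 24/s^5, the inverse is t^4.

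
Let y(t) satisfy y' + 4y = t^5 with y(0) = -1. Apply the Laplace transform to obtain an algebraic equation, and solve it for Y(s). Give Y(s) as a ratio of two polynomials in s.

Y(s) = (-s^6 + 120)/(s^7 + 4*s^6)

Apply the Laplace transform to the equation.
The derivative rules (L{y'} = sY - y(0) = sY - (-1)) turn the left side into (s + 4)Y - (-1).
The right side is L{t^5} = 120/s^6.
So (s + 4)Y = 120/s^6 + (-1).
Divide through and combine into a single rational function.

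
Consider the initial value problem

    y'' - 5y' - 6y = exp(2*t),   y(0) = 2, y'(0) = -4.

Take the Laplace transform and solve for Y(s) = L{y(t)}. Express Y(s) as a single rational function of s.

Y(s) = (2*s^2 - 18*s + 29)/(s^3 - 7*s^2 + 4*s + 12)

Laplace-transform each side.
With L{y''} = s^2 Y - s·y(0) - y'(0) and L{y'} = sY - y(0), with y(0) = 2, y'(0) = -4: the LHS transforms to (s^2 - 5*s - 6)Y - (2*s - 14).
The right side is L{exp(2*t)} = 1/(s - 2).
So (s^2 - 5*s - 6)Y = 1/(s - 2) + (2*s - 14).
Solve for Y(s) and write it as one ratio of polynomials.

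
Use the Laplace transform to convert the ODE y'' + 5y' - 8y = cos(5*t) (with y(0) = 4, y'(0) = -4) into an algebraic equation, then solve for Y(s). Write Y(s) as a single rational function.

Y(s) = (4*s^3 + 16*s^2 + 101*s + 400)/(s^4 + 5*s^3 + 17*s^2 + 125*s - 200)

Transform both sides with L{·}.
Using L{y''} = s^2 Y - s·y(0) - y'(0) and L{y'} = sY - y(0), with y(0) = 4, y'(0) = -4, the left side becomes (s^2 + 5*s - 8)Y - (4*s + 16).
The right side is L{cos(5*t)} = s/(s^2 + 25).
So (s^2 + 5*s - 8)Y = s/(s^2 + 25) + (4*s + 16).
Solve for Y(s) and write it as one ratio of polynomials.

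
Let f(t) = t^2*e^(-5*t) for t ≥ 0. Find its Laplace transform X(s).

X(s) = 2/(s + 5)^3

L{e^(-5t)} = 1/(s + 5).
Then apply L{t^2·g(t)} = (-1)^2 d^2/ds^2[G(s)] with G(s) = 1/(s + 5):
differentiating 2 times and applying the sign gives 2/(s + 5)^3.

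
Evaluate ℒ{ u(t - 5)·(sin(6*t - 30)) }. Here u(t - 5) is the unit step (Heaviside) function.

By the second shifting theorem, L{u(t - c)·g(t - c)} = e^(-cs)·G(s) with c = 5 and G(s) = L{g(t)}.
L{sin(6t)} = 6/(s^2 + 36).

6*exp(-5*s)/(s^2 + 36)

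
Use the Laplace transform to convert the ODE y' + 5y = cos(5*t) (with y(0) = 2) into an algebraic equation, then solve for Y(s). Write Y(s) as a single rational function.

Y(s) = (2*s^2 + s + 50)/(s^3 + 5*s^2 + 25*s + 125)

Take the Laplace transform of both sides.
Using L{y'} = sY - y(0) = sY - 2, the left side becomes (s + 5)Y - (2).
The right side is L{cos(5*t)} = s/(s^2 + 25).
So (s + 5)Y = s/(s^2 + 25) + (2).
Divide through and combine into a single rational function.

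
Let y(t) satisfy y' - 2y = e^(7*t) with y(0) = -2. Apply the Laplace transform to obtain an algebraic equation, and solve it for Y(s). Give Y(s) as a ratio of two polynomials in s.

Y(s) = (-2*s + 15)/(s^2 - 9*s + 14)

Take the Laplace transform of both sides.
With L{y'} = sY - y(0) = sY - (-2): the LHS transforms to (s - 2)Y - (-2).
The right side is L{e^(7*t)} = 1/(s - 7).
So (s - 2)Y = 1/(s - 7) + (-2).
Divide through and combine into a single rational function.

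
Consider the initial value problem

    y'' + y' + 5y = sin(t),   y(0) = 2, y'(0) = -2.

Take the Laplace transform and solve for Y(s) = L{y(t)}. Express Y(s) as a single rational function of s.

Apply the Laplace transform to the equation.
Using L{y''} = s^2 Y - s·y(0) - y'(0) and L{y'} = sY - y(0), with y(0) = 2, y'(0) = -2, the left side becomes (s^2 + s + 5)Y - (2*s).
The right side is L{sin(t)} = 1/(s^2 + 1).
So (s^2 + s + 5)Y = 1/(s^2 + 1) + (2*s).
Isolate Y and clear denominators.

Y(s) = (2*s^3 + 2*s + 1)/(s^4 + s^3 + 6*s^2 + s + 5)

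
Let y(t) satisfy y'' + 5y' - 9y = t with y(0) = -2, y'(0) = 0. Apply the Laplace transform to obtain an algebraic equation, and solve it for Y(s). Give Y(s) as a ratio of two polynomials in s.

Transform both sides with L{·}.
Using L{y''} = s^2 Y - s·y(0) - y'(0) and L{y'} = sY - y(0), with y(0) = -2, y'(0) = 0, the left side becomes (s^2 + 5*s - 9)Y - (-2*s - 10).
The right side is L{t} = s^(-2).
So (s^2 + 5*s - 9)Y = s^(-2) + (-2*s - 10).
Isolate Y and clear denominators.

Y(s) = (-2*s^3 - 10*s^2 + 1)/(s^4 + 5*s^3 - 9*s^2)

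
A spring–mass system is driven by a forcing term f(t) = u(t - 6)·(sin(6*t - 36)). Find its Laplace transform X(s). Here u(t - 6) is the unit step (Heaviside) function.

By the second shifting theorem, L{u(t - c)·g(t - c)} = e^(-cs)·G(s) with c = 6 and G(s) = L{g(t)}.
L{sin(6t)} = 6/(s^2 + 36).

X(s) = 6*exp(-6*s)/(s^2 + 36)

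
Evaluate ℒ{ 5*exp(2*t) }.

L{5} = 5/s.
By the first shifting theorem, multiplying by e^(2t) replaces s with s - 2.

5/(s - 2)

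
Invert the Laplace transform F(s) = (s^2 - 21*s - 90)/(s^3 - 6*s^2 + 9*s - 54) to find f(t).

f(t) = -4*exp(6*t) + 3*sin(3*t) + 5*cos(3*t)

Factor the denominator: s^3 - 6*s^2 + 9*s - 54 = (s - 6)*(s^2 + 9).
Partial fraction decomposition gives [-4/(s - 6)] + [5*s/(s^2 + 9)] + [9/(s^2 + 9)].
Invert each term: -4/(s - 6) ↔ -4e^(6t); 5·s/(s^2 + 9) ↔ 5cos(3t); 3·3/(s^2 + 9) ↔ 3sin(3t).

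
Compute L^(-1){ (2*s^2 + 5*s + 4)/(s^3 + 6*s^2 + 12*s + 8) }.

t^2*exp(-2*t) - 3*t*exp(-2*t) + 2*exp(-2*t)

Factor the denominator: s^3 + 6*s^2 + 12*s + 8 = (s + 2)^3.
Partial fraction decomposition gives [2/(s + 2)] + [-3/(s + 2)^2] + [2/(s + 2)^3].
Invert each term: 2/(s + 2) ↔ 2e^(-2t); -3/(s + 2)^2 ↔ -3t·e^(-2t); 2/(s + 2)^3 ↔ (1)t^2·e^(-2t).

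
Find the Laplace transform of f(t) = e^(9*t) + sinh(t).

1/(s^2 - 1) + 1/(s - 9)

By linearity of the Laplace transform, transform each term separately.
L{sinh(t)} = 1/(s^2 - 1); L{e^(9t)} = 1/(s - 9).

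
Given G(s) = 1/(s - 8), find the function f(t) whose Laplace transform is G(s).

f(t) = exp(8*t)

Since L{e^(8t)} = 1/(s - 8), the inverse is e^(8*t).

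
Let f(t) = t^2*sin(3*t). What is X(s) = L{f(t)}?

L{sin(3t)} = 3/(s^2 + 9).
Then apply L{t^2·g(t)} = (-1)^2 d^2/ds^2[G(s)] with G(s) = 3/(s^2 + 9):
differentiating 2 times and applying the sign gives 18*(s^2 - 3)/(s^2 + 9)^3.

X(s) = 18*(s^2 - 3)/(s^2 + 9)^3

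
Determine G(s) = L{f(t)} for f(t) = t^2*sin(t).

G(s) = 2*(3*s^2 - 1)/(s^2 + 1)^3

L{sin(t)} = 1/(s^2 + 1).
Then apply L{t^2·g(t)} = (-1)^2 d^2/ds^2[H(s)] with H(s) = 1/(s^2 + 1):
differentiating 2 times and applying the sign gives 2*(3*s^2 - 1)/(s^2 + 1)^3.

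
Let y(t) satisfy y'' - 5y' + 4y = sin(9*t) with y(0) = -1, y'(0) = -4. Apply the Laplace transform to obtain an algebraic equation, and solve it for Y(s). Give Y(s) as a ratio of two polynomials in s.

Y(s) = (-s^3 + s^2 - 81*s + 90)/(s^4 - 5*s^3 + 85*s^2 - 405*s + 324)

Apply the Laplace transform to the equation.
The derivative rules (L{y''} = s^2 Y - s·y(0) - y'(0) and L{y'} = sY - y(0), with y(0) = -1, y'(0) = -4) turn the left side into (s^2 - 5*s + 4)Y - (-s + 1).
The right side is L{sin(9*t)} = 9/(s^2 + 81).
So (s^2 - 5*s + 4)Y = 9/(s^2 + 81) + (-s + 1).
Divide through and combine into a single rational function.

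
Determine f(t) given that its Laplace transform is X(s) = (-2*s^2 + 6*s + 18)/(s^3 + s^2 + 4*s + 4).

f(t) = 5*sin(2*t) - 4*cos(2*t) + 2*exp(-t)

Factor the denominator: s^3 + s^2 + 4*s + 4 = (s + 1)*(s^2 + 4).
Partial fraction decomposition gives [2/(s + 1)] + [-4*s/(s^2 + 4)] + [10/(s^2 + 4)].
Invert each term: 2/(s + 1) ↔ 2e^(-t); -4·s/(s^2 + 4) ↔ -4cos(2t); 5·2/(s^2 + 4) ↔ 5sin(2t).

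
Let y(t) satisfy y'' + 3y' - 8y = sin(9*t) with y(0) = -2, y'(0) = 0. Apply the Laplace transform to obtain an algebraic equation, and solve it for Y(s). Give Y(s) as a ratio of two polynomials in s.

Take the Laplace transform of both sides.
With L{y''} = s^2 Y - s·y(0) - y'(0) and L{y'} = sY - y(0), with y(0) = -2, y'(0) = 0: the LHS transforms to (s^2 + 3*s - 8)Y - (-2*s - 6).
The right side is L{sin(9*t)} = 9/(s^2 + 81).
So (s^2 + 3*s - 8)Y = 9/(s^2 + 81) + (-2*s - 6).
Divide through and combine into a single rational function.

Y(s) = (-2*s^3 - 6*s^2 - 162*s - 477)/(s^4 + 3*s^3 + 73*s^2 + 243*s - 648)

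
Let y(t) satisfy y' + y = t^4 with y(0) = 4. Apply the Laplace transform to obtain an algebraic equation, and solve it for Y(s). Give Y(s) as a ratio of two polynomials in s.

Y(s) = (4*s^5 + 24)/(s^6 + s^5)

Apply the Laplace transform to the equation.
The derivative rules (L{y'} = sY - y(0) = sY - 4) turn the left side into (s + 1)Y - (4).
The right side is L{t^4} = 24/s^5.
So (s + 1)Y = 24/s^5 + (4).
Solve for Y(s) and write it as one ratio of polynomials.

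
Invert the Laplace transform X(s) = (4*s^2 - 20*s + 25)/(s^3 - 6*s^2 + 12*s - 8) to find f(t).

f(t) = t^2*exp(2*t)/2 - 4*t*exp(2*t) + 4*exp(2*t)

Factor the denominator: s^3 - 6*s^2 + 12*s - 8 = (s - 2)^3.
Partial fraction decomposition gives [4/(s - 2)] + [-4/(s - 2)^2] + [(s - 2)^(-3)].
Invert each term: 4/(s - 2) ↔ 4e^(2t); -4/(s - 2)^2 ↔ -4t·e^(2t); 1/(s - 2)^3 ↔ (1/2)t^2·e^(2t).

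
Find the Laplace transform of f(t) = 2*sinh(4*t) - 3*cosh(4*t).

-3*s/(s^2 - 16) + 8/(s^2 - 16)

By linearity of the Laplace transform, transform each term separately.
(2)·[L{sinh(4t)} = 4/(s^2 - 16)]; (-3)·[L{cosh(4t)} = s/(s^2 - 16)].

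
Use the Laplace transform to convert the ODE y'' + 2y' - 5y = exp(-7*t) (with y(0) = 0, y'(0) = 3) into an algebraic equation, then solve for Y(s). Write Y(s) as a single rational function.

Y(s) = (3*s + 22)/(s^3 + 9*s^2 + 9*s - 35)

Take the Laplace transform of both sides.
Using L{y''} = s^2 Y - s·y(0) - y'(0) and L{y'} = sY - y(0), with y(0) = 0, y'(0) = 3, the left side becomes (s^2 + 2*s - 5)Y - (3).
The right side is L{exp(-7*t)} = 1/(s + 7).
So (s^2 + 2*s - 5)Y = 1/(s + 7) + (3).
Solve for Y(s) and write it as one ratio of polynomials.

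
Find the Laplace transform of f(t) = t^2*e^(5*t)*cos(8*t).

2*(s - 5)*(s^2 - 10*s - 167)/(s^2 - 10*s + 89)^3

L{cos(8t)} = s/(s^2 + 64).
Multiplying by e^(5t) shifts s → s - 5, so L{e^(5*t)*cos(8*t)} = (s - 5)/((s - 5)^2 + 64).
Then apply L{t^2·g(t)} = (-1)^2 d^2/ds^2[G(s)] with G(s) = (s - 5)/((s - 5)^2 + 64):
differentiating 2 times and applying the sign gives 2*(s - 5)*(s^2 - 10*s - 167)/(s^2 - 10*s + 89)^3.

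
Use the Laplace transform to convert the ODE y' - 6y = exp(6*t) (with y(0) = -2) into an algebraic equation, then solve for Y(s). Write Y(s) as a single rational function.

Y(s) = (-2*s + 13)/(s^2 - 12*s + 36)

Transform both sides with L{·}.
With L{y'} = sY - y(0) = sY - (-2): the LHS transforms to (s - 6)Y - (-2).
The right side is L{exp(6*t)} = 1/(s - 6).
So (s - 6)Y = 1/(s - 6) + (-2).
Divide through and combine into a single rational function.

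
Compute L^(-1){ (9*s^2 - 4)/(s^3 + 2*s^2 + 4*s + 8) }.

-5*sin(2*t) + 5*cos(2*t) + 4*exp(-2*t)

Factor the denominator: s^3 + 2*s^2 + 4*s + 8 = (s + 2)*(s^2 + 4).
Partial fraction decomposition gives [4/(s + 2)] + [5*s/(s^2 + 4)] + [-10/(s^2 + 4)].
Invert each term: 4/(s + 2) ↔ 4e^(-2t); 5·s/(s^2 + 4) ↔ 5cos(2t); -5·2/(s^2 + 4) ↔ -5sin(2t).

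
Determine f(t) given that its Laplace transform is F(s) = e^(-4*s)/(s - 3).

The factor e^(-4s) signals a time shift by c = 4 (second shifting theorem).
L{e^(3t)} = 1/(s - 3), so L^-1{1/(s - 3)} = e^(3*t).
Hence the inverse is u(t - 4) times that function evaluated at t - 4.

f(t) = Heaviside(t - 4)*(exp(3*t - 12))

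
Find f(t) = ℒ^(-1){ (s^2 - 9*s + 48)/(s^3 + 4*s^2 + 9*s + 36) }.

Factor the denominator: s^3 + 4*s^2 + 9*s + 36 = (s + 4)*(s^2 + 9).
Partial fraction decomposition gives [4/(s + 4)] + [-3*s/(s^2 + 9)] + [3/(s^2 + 9)].
Invert each term: 4/(s + 4) ↔ 4e^(-4t); -3·s/(s^2 + 9) ↔ -3cos(3t); 1·3/(s^2 + 9) ↔ sin(3t).

f(t) = sin(3*t) - 3*cos(3*t) + 4*exp(-4*t)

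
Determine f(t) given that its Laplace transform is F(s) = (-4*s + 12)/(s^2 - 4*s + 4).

Factor the denominator: s^2 - 4*s + 4 = (s - 2)^2.
Partial fraction decomposition gives [-4/(s - 2)] + [4/(s - 2)^2].
Invert each term: -4/(s - 2) ↔ -4e^(2t); 4/(s - 2)^2 ↔ 4t·e^(2t).

f(t) = 4*t*exp(2*t) - 4*exp(2*t)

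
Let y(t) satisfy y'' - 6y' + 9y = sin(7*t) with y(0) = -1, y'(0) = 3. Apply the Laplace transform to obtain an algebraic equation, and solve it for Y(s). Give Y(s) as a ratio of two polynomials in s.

Apply the Laplace transform to the equation.
Using L{y''} = s^2 Y - s·y(0) - y'(0) and L{y'} = sY - y(0), with y(0) = -1, y'(0) = 3, the left side becomes (s^2 - 6*s + 9)Y - (-s + 9).
The right side is L{sin(7*t)} = 7/(s^2 + 49).
So (s^2 - 6*s + 9)Y = 7/(s^2 + 49) + (-s + 9).
Divide through and combine into a single rational function.

Y(s) = (-s^3 + 9*s^2 - 49*s + 448)/(s^4 - 6*s^3 + 58*s^2 - 294*s + 441)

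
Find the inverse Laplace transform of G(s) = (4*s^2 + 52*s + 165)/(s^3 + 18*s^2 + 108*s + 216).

Factor the denominator: s^3 + 18*s^2 + 108*s + 216 = (s + 6)^3.
Partial fraction decomposition gives [4/(s + 6)] + [4/(s + 6)^2] + [-3/(s + 6)^3].
Invert each term: 4/(s + 6) ↔ 4e^(-6t); 4/(s + 6)^2 ↔ 4t·e^(-6t); -3/(s + 6)^3 ↔ (-3/2)t^2·e^(-6t).

-3*t^2*exp(-6*t)/2 + 4*t*exp(-6*t) + 4*exp(-6*t)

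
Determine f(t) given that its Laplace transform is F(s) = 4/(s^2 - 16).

Since L{sinh(4t)} = 4/(s^2 - 16), the inverse is sinh(4*t).

f(t) = sinh(4*t)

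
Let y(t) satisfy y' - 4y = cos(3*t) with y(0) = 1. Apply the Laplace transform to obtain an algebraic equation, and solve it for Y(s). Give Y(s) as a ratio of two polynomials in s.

Y(s) = (s^2 + s + 9)/(s^3 - 4*s^2 + 9*s - 36)

Laplace-transform each side.
With L{y'} = sY - y(0) = sY - 1: the LHS transforms to (s - 4)Y - (1).
The right side is L{cos(3*t)} = s/(s^2 + 9).
So (s - 4)Y = s/(s^2 + 9) + (1).
Divide through and combine into a single rational function.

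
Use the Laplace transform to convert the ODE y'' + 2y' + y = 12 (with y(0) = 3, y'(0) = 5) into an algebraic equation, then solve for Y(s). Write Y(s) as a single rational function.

Take the Laplace transform of both sides.
The derivative rules (L{y''} = s^2 Y - s·y(0) - y'(0) and L{y'} = sY - y(0), with y(0) = 3, y'(0) = 5) turn the left side into (s^2 + 2*s + 1)Y - (3*s + 11).
The right side is L{12} = 12/s.
So (s^2 + 2*s + 1)Y = 12/s + (3*s + 11).
Isolate Y and clear denominators.

Y(s) = (3*s^2 + 11*s + 12)/(s^3 + 2*s^2 + s)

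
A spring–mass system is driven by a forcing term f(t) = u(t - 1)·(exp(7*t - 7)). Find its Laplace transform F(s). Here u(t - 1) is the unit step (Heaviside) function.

By the second shifting theorem, L{u(t - c)·g(t - c)} = e^(-cs)·G(s) with c = 1 and G(s) = L{g(t)}.
L{e^(7t)} = 1/(s - 7).

F(s) = exp(-s)/(s - 7)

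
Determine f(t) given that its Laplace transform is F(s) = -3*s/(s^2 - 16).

f(t) = -3*cosh(4*t)

Since L{cosh(4t)} = s/(s^2 - 16), the inverse is cosh(4*t), scaled by -3.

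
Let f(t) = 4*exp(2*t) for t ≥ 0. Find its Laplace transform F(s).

L{4} = 4/s.
By the first shifting theorem, multiplying by e^(2t) replaces s with s - 2.

F(s) = 4/(s - 2)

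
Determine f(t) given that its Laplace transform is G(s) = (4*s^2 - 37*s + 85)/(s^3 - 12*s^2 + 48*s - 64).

f(t) = t^2*exp(4*t)/2 - 5*t*exp(4*t) + 4*exp(4*t)

Factor the denominator: s^3 - 12*s^2 + 48*s - 64 = (s - 4)^3.
Partial fraction decomposition gives [4/(s - 4)] + [-5/(s - 4)^2] + [(s - 4)^(-3)].
Invert each term: 4/(s - 4) ↔ 4e^(4t); -5/(s - 4)^2 ↔ -5t·e^(4t); 1/(s - 4)^3 ↔ (1/2)t^2·e^(4t).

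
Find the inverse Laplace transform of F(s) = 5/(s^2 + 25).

sin(5*t)

Since L{sin(5t)} = 5/(s^2 + 25), the inverse is sin(5*t).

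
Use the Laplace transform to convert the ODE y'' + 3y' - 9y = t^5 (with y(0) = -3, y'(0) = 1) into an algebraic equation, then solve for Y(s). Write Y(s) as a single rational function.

Y(s) = (-3*s^7 - 8*s^6 + 120)/(s^8 + 3*s^7 - 9*s^6)

Take the Laplace transform of both sides.
The derivative rules (L{y''} = s^2 Y - s·y(0) - y'(0) and L{y'} = sY - y(0), with y(0) = -3, y'(0) = 1) turn the left side into (s^2 + 3*s - 9)Y - (-3*s - 8).
The right side is L{t^5} = 120/s^6.
So (s^2 + 3*s - 9)Y = 120/s^6 + (-3*s - 8).
Solve for Y(s) and write it as one ratio of polynomials.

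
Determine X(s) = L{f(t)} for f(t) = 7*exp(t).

X(s) = 7/(s - 1)

L{7} = 7/s.
By the first shifting theorem, multiplying by e^(t) replaces s with s - 1.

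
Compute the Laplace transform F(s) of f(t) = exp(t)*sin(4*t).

F(s) = 4/((s - 1)^2 + 16)

L{sin(4t)} = 4/(s^2 + 16).
By the first shifting theorem, multiplying by e^(t) replaces s with s - 1.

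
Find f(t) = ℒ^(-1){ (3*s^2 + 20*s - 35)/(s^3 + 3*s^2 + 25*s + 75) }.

Factor the denominator: s^3 + 3*s^2 + 25*s + 75 = (s + 3)*(s^2 + 25).
Partial fraction decomposition gives [-2/(s + 3)] + [5*s/(s^2 + 25)] + [5/(s^2 + 25)].
Invert each term: -2/(s + 3) ↔ -2e^(-3t); 5·s/(s^2 + 25) ↔ 5cos(5t); 1·5/(s^2 + 25) ↔ sin(5t).

f(t) = sin(5*t) + 5*cos(5*t) - 2*exp(-3*t)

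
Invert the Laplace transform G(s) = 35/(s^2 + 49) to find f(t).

f(t) = 5*sin(7*t)

Since L{sin(7t)} = 7/(s^2 + 49), the inverse is sin(7*t), scaled by 5.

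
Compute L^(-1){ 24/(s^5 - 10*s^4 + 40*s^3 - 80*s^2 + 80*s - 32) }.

t^4*exp(2*t)

Rewrite the denominator: s^5 - 10*s^4 + 40*s^3 - 80*s^2 + 80*s - 32 = (s - 2)^5.
The form in (s - 2) signals a first-shifting-theorem factor e^(2t).
Since L{t^4} = 4!/s^5 = 24/s^5, the inverse is t^4*exp(2*t).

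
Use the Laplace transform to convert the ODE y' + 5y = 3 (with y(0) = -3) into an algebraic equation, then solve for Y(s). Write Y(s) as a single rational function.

Y(s) = (-3*s + 3)/(s^2 + 5*s)

Take the Laplace transform of both sides.
Using L{y'} = sY - y(0) = sY - (-3), the left side becomes (s + 5)Y - (-3).
The right side is L{3} = 3/s.
So (s + 5)Y = 3/s + (-3).
Solve for Y(s) and write it as one ratio of polynomials.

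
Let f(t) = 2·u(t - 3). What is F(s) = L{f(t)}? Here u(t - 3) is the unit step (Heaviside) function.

F(s) = 2*exp(-3*s)/s

By the second shifting theorem, L{u(t - c)·g(t - c)} = e^(-cs)·G(s) with c = 3 and G(s) = L{g(t)}.
L{2} = 2/s.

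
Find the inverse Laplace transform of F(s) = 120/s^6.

t^5

Since L{t^5} = 5!/s^6 = 120/s^6, the inverse is t^5.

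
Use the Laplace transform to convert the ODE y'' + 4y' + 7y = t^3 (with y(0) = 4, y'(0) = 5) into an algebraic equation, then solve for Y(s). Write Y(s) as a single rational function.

Y(s) = (4*s^5 + 21*s^4 + 6)/(s^6 + 4*s^5 + 7*s^4)

Laplace-transform each side.
Using L{y''} = s^2 Y - s·y(0) - y'(0) and L{y'} = sY - y(0), with y(0) = 4, y'(0) = 5, the left side becomes (s^2 + 4*s + 7)Y - (4*s + 21).
The right side is L{t^3} = 6/s^4.
So (s^2 + 4*s + 7)Y = 6/s^4 + (4*s + 21).
Isolate Y and clear denominators.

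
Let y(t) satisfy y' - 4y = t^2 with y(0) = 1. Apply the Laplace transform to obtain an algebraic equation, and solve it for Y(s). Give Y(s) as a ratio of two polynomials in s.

Take the Laplace transform of both sides.
The derivative rules (L{y'} = sY - y(0) = sY - 1) turn the left side into (s - 4)Y - (1).
The right side is L{t^2} = 2/s^3.
So (s - 4)Y = 2/s^3 + (1).
Solve for Y(s) and write it as one ratio of polynomials.

Y(s) = (s^3 + 2)/(s^4 - 4*s^3)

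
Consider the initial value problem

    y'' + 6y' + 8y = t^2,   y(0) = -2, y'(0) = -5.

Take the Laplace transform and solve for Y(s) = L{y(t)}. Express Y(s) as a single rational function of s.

Apply the Laplace transform to the equation.
Using L{y''} = s^2 Y - s·y(0) - y'(0) and L{y'} = sY - y(0), with y(0) = -2, y'(0) = -5, the left side becomes (s^2 + 6*s + 8)Y - (-2*s - 17).
The right side is L{t^2} = 2/s^3.
So (s^2 + 6*s + 8)Y = 2/s^3 + (-2*s - 17).
Divide through and combine into a single rational function.

Y(s) = (-2*s^4 - 17*s^3 + 2)/(s^5 + 6*s^4 + 8*s^3)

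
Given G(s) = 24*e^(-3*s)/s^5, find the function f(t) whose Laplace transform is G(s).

The factor e^(-3s) signals a time shift by c = 3 (second shifting theorem).
L{t^4} = 4!/s^5 = 24/s^5, so L^-1{24/s^5} = t^4.
Hence the inverse is u(t - 3) times that function evaluated at t - 3.

f(t) = Heaviside(t - 3)*((t - 3)^4)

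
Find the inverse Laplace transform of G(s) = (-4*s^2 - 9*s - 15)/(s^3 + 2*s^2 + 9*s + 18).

Factor the denominator: s^3 + 2*s^2 + 9*s + 18 = (s + 2)*(s^2 + 9).
Partial fraction decomposition gives [-1/(s + 2)] + [-3*s/(s^2 + 9)] + [-3/(s^2 + 9)].
Invert each term: -1/(s + 2) ↔ -e^(-2t); -3·s/(s^2 + 9) ↔ -3cos(3t); -1·3/(s^2 + 9) ↔ -sin(3t).

-sin(3*t) - 3*cos(3*t) - exp(-2*t)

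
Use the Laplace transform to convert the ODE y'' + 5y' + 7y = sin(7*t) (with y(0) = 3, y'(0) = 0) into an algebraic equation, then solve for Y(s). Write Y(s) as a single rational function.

Apply the Laplace transform to the equation.
Using L{y''} = s^2 Y - s·y(0) - y'(0) and L{y'} = sY - y(0), with y(0) = 3, y'(0) = 0, the left side becomes (s^2 + 5*s + 7)Y - (3*s + 15).
The right side is L{sin(7*t)} = 7/(s^2 + 49).
So (s^2 + 5*s + 7)Y = 7/(s^2 + 49) + (3*s + 15).
Solve for Y(s) and write it as one ratio of polynomials.

Y(s) = (3*s^3 + 15*s^2 + 147*s + 742)/(s^4 + 5*s^3 + 56*s^2 + 245*s + 343)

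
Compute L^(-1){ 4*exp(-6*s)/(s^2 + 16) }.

Heaviside(t - 6)*(sin(4*t - 24))

The factor e^(-6s) signals a time shift by c = 6 (second shifting theorem).
L{sin(4t)} = 4/(s^2 + 16), so L^-1{4/(s^2 + 16)} = sin(4*t).
Hence the inverse is u(t - 6) times that function evaluated at t - 6.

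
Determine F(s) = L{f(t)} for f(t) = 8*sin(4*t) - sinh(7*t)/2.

F(s) = 32/(s^2 + 16) - 7/(2*(s^2 - 49))

By linearity of the Laplace transform, transform each term separately.
(8)·[L{sin(4t)} = 4/(s^2 + 16)]; (-1/2)·[L{sinh(7t)} = 7/(s^2 - 49)].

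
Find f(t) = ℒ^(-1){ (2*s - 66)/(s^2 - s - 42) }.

f(t) = -4*exp(7*t) + 6*exp(-6*t)

Factor the denominator: s^2 - s - 42 = (s - 7)*(s + 6).
Partial fraction decomposition gives [-4/(s - 7)] + [6/(s + 6)].
Invert each term: -4/(s - 7) ↔ -4e^(7t); 6/(s + 6) ↔ 6e^(-6t).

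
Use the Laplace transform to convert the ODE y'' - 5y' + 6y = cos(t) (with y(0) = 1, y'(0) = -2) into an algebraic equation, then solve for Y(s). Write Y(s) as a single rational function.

Y(s) = (s^3 - 7*s^2 + 2*s - 7)/(s^4 - 5*s^3 + 7*s^2 - 5*s + 6)

Transform both sides with L{·}.
With L{y''} = s^2 Y - s·y(0) - y'(0) and L{y'} = sY - y(0), with y(0) = 1, y'(0) = -2: the LHS transforms to (s^2 - 5*s + 6)Y - (s - 7).
The right side is L{cos(t)} = s/(s^2 + 1).
So (s^2 - 5*s + 6)Y = s/(s^2 + 1) + (s - 7).
Divide through and combine into a single rational function.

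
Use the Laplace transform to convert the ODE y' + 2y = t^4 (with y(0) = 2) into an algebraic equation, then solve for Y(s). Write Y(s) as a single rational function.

Laplace-transform each side.
With L{y'} = sY - y(0) = sY - 2: the LHS transforms to (s + 2)Y - (2).
The right side is L{t^4} = 24/s^5.
So (s + 2)Y = 24/s^5 + (2).
Isolate Y and clear denominators.

Y(s) = (2*s^5 + 24)/(s^6 + 2*s^5)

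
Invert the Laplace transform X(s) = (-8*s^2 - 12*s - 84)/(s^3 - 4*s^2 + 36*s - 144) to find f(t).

Factor the denominator: s^3 - 4*s^2 + 36*s - 144 = (s - 4)*(s^2 + 36).
Partial fraction decomposition gives [-5/(s - 4)] + [-3*s/(s^2 + 36)] + [-24/(s^2 + 36)].
Invert each term: -5/(s - 4) ↔ -5e^(4t); -3·s/(s^2 + 36) ↔ -3cos(6t); -4·6/(s^2 + 36) ↔ -4sin(6t).

f(t) = -5*exp(4*t) - 4*sin(6*t) - 3*cos(6*t)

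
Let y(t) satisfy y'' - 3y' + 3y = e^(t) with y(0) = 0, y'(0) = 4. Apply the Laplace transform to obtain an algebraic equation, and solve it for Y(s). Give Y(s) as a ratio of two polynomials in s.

Take the Laplace transform of both sides.
With L{y''} = s^2 Y - s·y(0) - y'(0) and L{y'} = sY - y(0), with y(0) = 0, y'(0) = 4: the LHS transforms to (s^2 - 3*s + 3)Y - (4).
The right side is L{e^(t)} = 1/(s - 1).
So (s^2 - 3*s + 3)Y = 1/(s - 1) + (4).
Divide through and combine into a single rational function.

Y(s) = (4*s - 3)/(s^3 - 4*s^2 + 6*s - 3)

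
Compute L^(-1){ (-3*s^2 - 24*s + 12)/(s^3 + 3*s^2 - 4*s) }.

-3*exp(t) - 3 + 3*exp(-4*t)

Factor the denominator: s^3 + 3*s^2 - 4*s = s*(s - 1)*(s + 4).
Partial fraction decomposition gives [-3/s] + [3/(s + 4)] + [-3/(s - 1)].
Invert each term: -3/(s - 0) ↔ -3e^(0t); 3/(s + 4) ↔ 3e^(-4t); -3/(s - 1) ↔ -3e^(t).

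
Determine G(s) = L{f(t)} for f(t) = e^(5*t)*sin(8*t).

G(s) = 8/((s - 5)^2 + 64)

L{sin(8t)} = 8/(s^2 + 64).
By the first shifting theorem, multiplying by e^(5t) replaces s with s - 5.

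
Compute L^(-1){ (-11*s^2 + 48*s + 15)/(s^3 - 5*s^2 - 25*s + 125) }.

Factor the denominator: s^3 - 5*s^2 - 25*s + 125 = (s - 5)^2*(s + 5).
Partial fraction decomposition gives [-6/(s - 5)] + [-2/(s - 5)^2] + [-5/(s + 5)].
Invert each term: -6/(s - 5) ↔ -6e^(5t); -2/(s - 5)^2 ↔ -2t·e^(5t); -5/(s + 5) ↔ -5e^(-5t).

-2*t*exp(5*t) - 6*exp(5*t) - 5*exp(-5*t)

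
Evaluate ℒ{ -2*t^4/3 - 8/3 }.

-8/(3*s) - 16/s^5

Apply the Laplace transform termwise.
L{-8/3} = (-8/3)/s; (-2/3)·[L{t^4} = 4!/s^5 = 24/s^5].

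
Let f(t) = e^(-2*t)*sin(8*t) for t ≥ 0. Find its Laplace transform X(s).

X(s) = 8/((s + 2)^2 + 64)

L{sin(8t)} = 8/(s^2 + 64).
By the first shifting theorem, multiplying by e^(-2t) replaces s with s + 2.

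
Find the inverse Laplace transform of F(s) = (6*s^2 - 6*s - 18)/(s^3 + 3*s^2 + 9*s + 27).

-5*sin(3*t) + 3*cos(3*t) + 3*exp(-3*t)

Factor the denominator: s^3 + 3*s^2 + 9*s + 27 = (s + 3)*(s^2 + 9).
Partial fraction decomposition gives [3/(s + 3)] + [3*s/(s^2 + 9)] + [-15/(s^2 + 9)].
Invert each term: 3/(s + 3) ↔ 3e^(-3t); 3·s/(s^2 + 9) ↔ 3cos(3t); -5·3/(s^2 + 9) ↔ -5sin(3t).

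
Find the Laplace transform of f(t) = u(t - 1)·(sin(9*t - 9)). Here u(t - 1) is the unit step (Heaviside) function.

9*exp(-s)/(s^2 + 81)

By the second shifting theorem, L{u(t - c)·g(t - c)} = e^(-cs)·G(s) with c = 1 and G(s) = L{g(t)}.
L{sin(9t)} = 9/(s^2 + 81).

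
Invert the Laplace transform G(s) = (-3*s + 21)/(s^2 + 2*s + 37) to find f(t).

f(t) = 4*exp(-t)*sin(6*t) - 3*exp(-t)*cos(6*t)

Complete the square in the denominator: s^2 + 2*s + 37 = (s + 1)^2 + 6^2.
Split the numerator to match: -3*s + 21 = -3·(s + 1) + 4·6.
Invert each term: -3·(s + 1)/((s + 1)^2 + 36) ↔ -3e^(-t)cos(6t); 4·6/((s + 1)^2 + 36) ↔ 4e^(-t)sin(6t).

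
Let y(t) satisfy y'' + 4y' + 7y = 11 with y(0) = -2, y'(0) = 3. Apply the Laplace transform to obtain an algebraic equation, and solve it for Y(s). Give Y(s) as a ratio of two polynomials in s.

Y(s) = (-2*s^2 - 5*s + 11)/(s^3 + 4*s^2 + 7*s)

Laplace-transform each side.
The derivative rules (L{y''} = s^2 Y - s·y(0) - y'(0) and L{y'} = sY - y(0), with y(0) = -2, y'(0) = 3) turn the left side into (s^2 + 4*s + 7)Y - (-2*s - 5).
The right side is L{11} = 11/s.
So (s^2 + 4*s + 7)Y = 11/s + (-2*s - 5).
Isolate Y and clear denominators.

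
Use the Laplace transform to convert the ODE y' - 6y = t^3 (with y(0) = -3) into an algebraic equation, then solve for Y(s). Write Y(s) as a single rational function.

Apply the Laplace transform to the equation.
Using L{y'} = sY - y(0) = sY - (-3), the left side becomes (s - 6)Y - (-3).
The right side is L{t^3} = 6/s^4.
So (s - 6)Y = 6/s^4 + (-3).
Isolate Y and clear denominators.

Y(s) = (-3*s^4 + 6)/(s^5 - 6*s^4)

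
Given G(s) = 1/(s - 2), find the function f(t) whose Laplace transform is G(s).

Since L{e^(2t)} = 1/(s - 2), the inverse is e^(2*t).

f(t) = exp(2*t)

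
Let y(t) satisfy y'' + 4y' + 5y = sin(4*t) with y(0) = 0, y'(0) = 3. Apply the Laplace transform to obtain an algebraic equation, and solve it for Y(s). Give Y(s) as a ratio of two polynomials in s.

Y(s) = (3*s^2 + 52)/(s^4 + 4*s^3 + 21*s^2 + 64*s + 80)

Laplace-transform each side.
Using L{y''} = s^2 Y - s·y(0) - y'(0) and L{y'} = sY - y(0), with y(0) = 0, y'(0) = 3, the left side becomes (s^2 + 4*s + 5)Y - (3).
The right side is L{sin(4*t)} = 4/(s^2 + 16).
So (s^2 + 4*s + 5)Y = 4/(s^2 + 16) + (3).
Isolate Y and clear denominators.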